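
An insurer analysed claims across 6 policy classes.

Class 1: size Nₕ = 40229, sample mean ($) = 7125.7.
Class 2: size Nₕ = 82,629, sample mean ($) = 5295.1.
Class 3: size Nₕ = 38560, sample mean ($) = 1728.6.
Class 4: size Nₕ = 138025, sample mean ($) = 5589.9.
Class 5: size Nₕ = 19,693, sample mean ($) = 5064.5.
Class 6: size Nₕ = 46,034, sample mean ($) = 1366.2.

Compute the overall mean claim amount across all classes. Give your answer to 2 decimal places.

N = 365170; weights Wₕ = Nₕ/N = (0.1102, 0.2263, 0.1056, 0.3780, 0.0539, 0.1261).
x̄_st = Σ Wₕ·x̄ₕ = 0.1102·7125.7 + 0.2263·5295.1 + 0.1056·1728.6 + 0.3780·5589.9 + 0.0539·5064.5 + 0.1261·1366.2 ≈ 4723.8717...
→ 4723.87.

4723.87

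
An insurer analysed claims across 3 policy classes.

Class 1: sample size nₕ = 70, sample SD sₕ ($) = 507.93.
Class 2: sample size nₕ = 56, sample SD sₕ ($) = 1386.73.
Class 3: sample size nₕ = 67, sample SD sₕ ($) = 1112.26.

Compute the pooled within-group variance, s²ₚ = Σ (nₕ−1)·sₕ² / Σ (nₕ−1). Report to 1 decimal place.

1080093.1

1: (70−1)·507.93² = 69·257992.8849 = 17801509.0581
2: (56−1)·1386.73² = 55·1923020.0929 = 105766105.1095
3: (67−1)·1112.26² = 66·1237122.3076 = 81650072.3016
Numerator = 205217686.4692; denominator = Σ(nₕ−1) = 190.
s²ₚ = 205217686.4692/190 = 1080093.087... → 1080093.1.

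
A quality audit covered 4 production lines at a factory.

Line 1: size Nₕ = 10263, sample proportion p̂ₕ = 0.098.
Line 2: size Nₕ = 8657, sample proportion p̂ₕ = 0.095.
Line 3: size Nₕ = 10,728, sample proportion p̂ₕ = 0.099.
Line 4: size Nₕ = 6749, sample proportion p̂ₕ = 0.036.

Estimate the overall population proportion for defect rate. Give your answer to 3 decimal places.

N = 10263 + 8657 + 10728 + 6749 = 36397.
Overall proportion = Σ (Nₕ/N)·p̂ₕ.
Σ Nₕp̂ₕ = 1005.774 + 822.415 + 1062.072 + 242.964 = 3133.225.
3133.225 / 36397 = 0.08608... → 0.086.

0.086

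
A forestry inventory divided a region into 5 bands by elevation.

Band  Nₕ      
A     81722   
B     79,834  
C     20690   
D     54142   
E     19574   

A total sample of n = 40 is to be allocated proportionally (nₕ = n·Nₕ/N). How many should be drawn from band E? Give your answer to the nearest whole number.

3

N = 81722 + 79834 + 20690 + 54142 + 19574 = 255962.
n_E = 40·19574/255962 = 3.059... → 3.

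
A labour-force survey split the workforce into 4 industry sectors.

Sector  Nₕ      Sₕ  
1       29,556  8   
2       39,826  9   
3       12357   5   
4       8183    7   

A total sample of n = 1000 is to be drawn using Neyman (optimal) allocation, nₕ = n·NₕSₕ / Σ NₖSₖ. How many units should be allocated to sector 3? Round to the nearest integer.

1: NₕSₕ = 29556·8 = 236448
2: NₕSₕ = 39826·9 = 358434
3: NₕSₕ = 12357·5 = 61785
4: NₕSₕ = 8183·7 = 57281
Σ NₕSₕ = 713948.
n_3 = 1000·61785/713948 = 86.540... → 87.

87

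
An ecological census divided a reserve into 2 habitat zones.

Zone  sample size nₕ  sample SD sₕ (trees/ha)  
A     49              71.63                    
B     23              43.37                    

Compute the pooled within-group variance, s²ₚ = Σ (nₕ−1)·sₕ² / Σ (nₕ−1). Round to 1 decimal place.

Degrees of freedom: 48 + 22 = 70.
Σ(nₕ−1)sₕ² = 48·5130.8569 + 22·1880.9569 = 287662.183.
s²ₚ = 287662.183 / 70 = 4109.460... → 4109.5.

4109.5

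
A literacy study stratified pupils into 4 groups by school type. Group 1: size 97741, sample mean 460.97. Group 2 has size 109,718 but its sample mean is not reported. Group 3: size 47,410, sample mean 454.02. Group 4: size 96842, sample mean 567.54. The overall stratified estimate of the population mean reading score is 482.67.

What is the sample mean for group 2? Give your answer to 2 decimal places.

439.47

Σ Nₕx̄ₕ = N·μ, so 109718·x̄_2 = 351711·482.67 − (97741·460.97 + 47410·454.02 + 96842·567.54).
= 169760348.37 − 121542465.65 = 48217882.72.
x̄_2 = 48217882.72 / 109718 = 439.4710... → 439.47.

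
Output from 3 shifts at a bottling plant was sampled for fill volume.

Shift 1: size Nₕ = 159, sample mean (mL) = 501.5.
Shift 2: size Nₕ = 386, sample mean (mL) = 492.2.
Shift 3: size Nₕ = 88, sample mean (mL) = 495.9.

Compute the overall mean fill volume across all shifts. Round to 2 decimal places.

N = 633; weights Wₕ = Nₕ/N = (0.2512, 0.6098, 0.1390).
x̄_st = Σ Wₕ·x̄ₕ = 0.2512·501.5 + 0.6098·492.2 + 0.1390·495.9 ≈ 495.0504...
→ 495.05.

495.05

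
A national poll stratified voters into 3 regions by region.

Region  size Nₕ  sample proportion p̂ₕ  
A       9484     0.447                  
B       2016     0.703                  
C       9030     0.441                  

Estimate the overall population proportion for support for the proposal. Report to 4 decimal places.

N = 9484 + 2016 + 9030 = 20530.
Overall proportion = Σ (Nₕ/N)·p̂ₕ.
Σ Nₕp̂ₕ = 4239.348 + 1417.248 + 3982.23 = 9638.826.
9638.826 / 20530 = 0.469500... → 0.4695.

0.4695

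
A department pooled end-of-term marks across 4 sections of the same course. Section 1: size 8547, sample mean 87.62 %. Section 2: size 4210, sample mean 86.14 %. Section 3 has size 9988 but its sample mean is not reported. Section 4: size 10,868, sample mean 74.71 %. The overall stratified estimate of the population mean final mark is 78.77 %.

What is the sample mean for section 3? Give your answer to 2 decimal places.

Σ Nₕx̄ₕ = N·μ, so 9988·x̄_3 = 33613·78.77 − (8547·87.62 + 4210·86.14 + 10868·74.71).
= 2647696.01 − 1923485.82 = 724210.19.
x̄_3 = 724210.19 / 9988 = 72.5080... → 72.51.

72.51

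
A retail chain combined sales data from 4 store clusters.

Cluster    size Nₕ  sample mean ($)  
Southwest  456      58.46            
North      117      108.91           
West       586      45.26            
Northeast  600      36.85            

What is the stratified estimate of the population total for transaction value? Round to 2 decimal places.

Estimate total by summing Nₕ·x̄ₕ over strata.
456·58.46 + 117·108.91 + 586·45.26 + 600·36.85 = 26657.76 + 12742.47 + 26522.36 + 22110 = 88032.59.

88032.59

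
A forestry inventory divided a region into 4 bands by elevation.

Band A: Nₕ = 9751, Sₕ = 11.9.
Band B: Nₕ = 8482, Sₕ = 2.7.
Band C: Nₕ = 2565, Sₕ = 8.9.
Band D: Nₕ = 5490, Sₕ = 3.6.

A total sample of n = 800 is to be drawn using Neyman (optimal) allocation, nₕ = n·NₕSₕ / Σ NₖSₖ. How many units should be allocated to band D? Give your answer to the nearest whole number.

87

Σ NₕSₕ = 9751·11.9 + 8482·2.7 + 2565·8.9 + 5490·3.6 = 181530.8.
Share for D: 19764/181530.8 = 0.10887.
n_D = 800 × 0.10887 = 87.099... → 87.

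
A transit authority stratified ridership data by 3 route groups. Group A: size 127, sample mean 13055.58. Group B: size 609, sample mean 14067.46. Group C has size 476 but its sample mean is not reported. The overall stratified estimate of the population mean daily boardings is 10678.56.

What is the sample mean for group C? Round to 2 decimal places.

Σ Nₕx̄ₕ = N·μ, so 476·x̄_C = 1212·10678.56 − (127·13055.58 + 609·14067.46).
= 12942414.72 − 10225141.8 = 2717272.92.
x̄_C = 2717272.92 / 476 = 5708.5566... → 5708.56.

5708.56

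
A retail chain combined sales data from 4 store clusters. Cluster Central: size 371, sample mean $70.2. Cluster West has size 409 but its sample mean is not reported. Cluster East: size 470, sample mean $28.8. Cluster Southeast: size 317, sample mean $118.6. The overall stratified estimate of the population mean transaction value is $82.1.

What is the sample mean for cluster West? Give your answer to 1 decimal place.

125.9

Σ Nₕx̄ₕ = N·μ, so 409·x̄_West = 1567·82.1 − (371·70.2 + 470·28.8 + 317·118.6).
= 128650.7 − 77176.4 = 51474.3.
x̄_West = 51474.3 / 409 = 125.854... → 125.9.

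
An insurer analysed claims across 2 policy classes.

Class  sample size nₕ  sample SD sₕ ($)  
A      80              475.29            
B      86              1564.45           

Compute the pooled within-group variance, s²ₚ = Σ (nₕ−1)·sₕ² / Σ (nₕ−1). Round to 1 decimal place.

A: (80−1)·475.29² = 79·225900.5841 = 17846146.1439
B: (86−1)·1564.45² = 85·2447503.8025 = 208037823.2125
Numerator = 225883969.3564; denominator = Σ(nₕ−1) = 164.
s²ₚ = 225883969.3564/164 = 1377341.277... → 1377341.3.

1377341.3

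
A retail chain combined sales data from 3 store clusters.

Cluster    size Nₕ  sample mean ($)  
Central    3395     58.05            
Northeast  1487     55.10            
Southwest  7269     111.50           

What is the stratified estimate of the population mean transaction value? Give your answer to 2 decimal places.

x̄_st = (Σ Nₕx̄ₕ) / (Σ Nₕ) = (3395·58.05 + 1487·55.10 + 7269·111.50) / 12151
= 1089506.95 / 12151 = 89.6640... → 89.66.

89.66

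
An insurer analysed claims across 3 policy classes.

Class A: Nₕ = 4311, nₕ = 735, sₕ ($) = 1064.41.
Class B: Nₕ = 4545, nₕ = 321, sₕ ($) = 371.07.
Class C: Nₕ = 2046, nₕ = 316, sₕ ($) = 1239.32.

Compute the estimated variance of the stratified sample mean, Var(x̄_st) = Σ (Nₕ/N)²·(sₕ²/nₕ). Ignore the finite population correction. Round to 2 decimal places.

N = 10902. Term for each stratum: Wₕ²sₕ²/nₕ.
Var(x̄_st) = 241.03174 + 74.55248 + 171.19014 = 486.77436 → 486.77.

486.77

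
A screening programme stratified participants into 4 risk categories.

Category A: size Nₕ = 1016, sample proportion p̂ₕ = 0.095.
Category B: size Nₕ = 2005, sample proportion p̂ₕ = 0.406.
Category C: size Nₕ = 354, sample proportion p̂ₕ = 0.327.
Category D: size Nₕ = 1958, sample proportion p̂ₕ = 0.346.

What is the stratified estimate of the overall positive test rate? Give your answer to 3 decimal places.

Wₕ = Nₕ/N with N = 5333: 0.1905, 0.3760, 0.0664, 0.3671.
p̂_st = 0.1905·0.095 + 0.3760·0.406 + 0.0664·0.327 + 0.3671·0.346 ≈ 0.31948... → 0.319.

0.319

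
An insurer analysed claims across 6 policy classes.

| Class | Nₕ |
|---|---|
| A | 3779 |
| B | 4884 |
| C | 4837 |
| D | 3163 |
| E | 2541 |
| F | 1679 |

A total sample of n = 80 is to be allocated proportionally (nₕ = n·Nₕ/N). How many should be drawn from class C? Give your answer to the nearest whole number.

Share of class C = 4837/20883 = 0.23162.
Allocate 80 × 0.23162 = 18.530... → 19.

19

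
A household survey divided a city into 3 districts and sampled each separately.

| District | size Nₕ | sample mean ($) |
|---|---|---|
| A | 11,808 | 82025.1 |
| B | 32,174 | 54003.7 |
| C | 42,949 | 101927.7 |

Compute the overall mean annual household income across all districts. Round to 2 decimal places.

N = 11808 + 32174 + 42949 = 86931.
Overall mean = Σ (Nₕ/N)·x̄ₕ — weight by population share, not a simple average.
Σ Nₕx̄ₕ = 11808·82025.1 + 32174·54003.7 + 42949·101927.7 = 968552380.8 + 1737515043.8 + 4377692787.3 = 7083760211.9.
Divide by N: 7083760211.9 / 86931 = 81487.1589... → 81487.16.

81487.16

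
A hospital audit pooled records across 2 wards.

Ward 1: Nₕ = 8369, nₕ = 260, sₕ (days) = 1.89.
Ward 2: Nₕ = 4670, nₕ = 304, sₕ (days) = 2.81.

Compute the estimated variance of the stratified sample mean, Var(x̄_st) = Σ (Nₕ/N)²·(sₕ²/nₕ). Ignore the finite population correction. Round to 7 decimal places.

0.0089917

N = 13039. Term for each stratum: Wₕ²sₕ²/nₕ.
Var(x̄_st) = 0.0056599009 + 0.0033318408 = 0.0089917417 → 0.0089917.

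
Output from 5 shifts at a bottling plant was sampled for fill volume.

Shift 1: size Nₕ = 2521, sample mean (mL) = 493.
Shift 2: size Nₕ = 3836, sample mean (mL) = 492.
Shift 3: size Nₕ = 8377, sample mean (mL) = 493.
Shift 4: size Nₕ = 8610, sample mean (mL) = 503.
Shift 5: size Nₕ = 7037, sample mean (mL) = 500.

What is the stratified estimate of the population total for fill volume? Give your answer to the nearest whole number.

15109356

1: 2521·493 = 1242853
2: 3836·492 = 1887312
3: 8377·493 = 4129861
4: 8610·503 = 4330830
5: 7037·500 = 3518500
τ̂ = Σ Nₕx̄ₕ = 15109356.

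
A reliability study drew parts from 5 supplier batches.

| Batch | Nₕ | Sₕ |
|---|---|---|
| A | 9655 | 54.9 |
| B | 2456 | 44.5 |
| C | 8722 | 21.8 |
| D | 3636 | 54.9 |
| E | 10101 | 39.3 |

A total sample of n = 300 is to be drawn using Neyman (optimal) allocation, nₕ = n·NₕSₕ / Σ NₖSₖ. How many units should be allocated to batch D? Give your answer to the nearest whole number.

42

A: NₕSₕ = 9655·54.9 = 530059.5
B: NₕSₕ = 2456·44.5 = 109292
C: NₕSₕ = 8722·21.8 = 190139.6
D: NₕSₕ = 3636·54.9 = 199616.4
E: NₕSₕ = 10101·39.3 = 396969.3
Σ NₕSₕ = 1426076.8.
n_D = 300·199616.4/1426076.8 = 41.993... → 42.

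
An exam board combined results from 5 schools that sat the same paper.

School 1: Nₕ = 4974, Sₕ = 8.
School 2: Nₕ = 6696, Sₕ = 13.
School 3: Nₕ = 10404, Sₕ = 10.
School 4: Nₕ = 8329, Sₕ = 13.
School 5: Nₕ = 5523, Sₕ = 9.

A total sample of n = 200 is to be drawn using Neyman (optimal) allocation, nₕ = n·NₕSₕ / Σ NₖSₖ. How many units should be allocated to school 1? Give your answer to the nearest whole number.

20

Σ NₕSₕ = 4974·8 + 6696·13 + 10404·10 + 8329·13 + 5523·9 = 388864.
Share for 1: 39792/388864 = 0.10233.
n_1 = 200 × 0.10233 = 20.466... → 20.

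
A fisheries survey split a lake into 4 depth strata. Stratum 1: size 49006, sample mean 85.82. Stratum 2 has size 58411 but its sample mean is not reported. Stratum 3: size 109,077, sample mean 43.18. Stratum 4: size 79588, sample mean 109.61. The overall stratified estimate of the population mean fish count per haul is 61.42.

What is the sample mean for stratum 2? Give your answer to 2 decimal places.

9.35

N = 49006 + 58411 + 109077 + 79588 = 296082.
Overall total = μ·N = 61.42·296082 = 18185356.44.
Subtract the known strata: 49006·85.82 + 109077·43.18 + 79588·109.61 = 17639280.46.
Remaining total for stratum 2: 18185356.44 − 17639280.46 = 546075.98.
Divide by its size: 546075.98 / 58411 = 9.3489... → 9.35.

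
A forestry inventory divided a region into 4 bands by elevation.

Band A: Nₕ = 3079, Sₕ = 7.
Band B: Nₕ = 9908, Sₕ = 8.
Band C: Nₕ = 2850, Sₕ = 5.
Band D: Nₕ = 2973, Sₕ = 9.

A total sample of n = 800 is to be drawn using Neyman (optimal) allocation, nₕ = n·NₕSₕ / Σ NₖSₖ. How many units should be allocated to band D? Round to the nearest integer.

151

A: NₕSₕ = 3079·7 = 21553
B: NₕSₕ = 9908·8 = 79264
C: NₕSₕ = 2850·5 = 14250
D: NₕSₕ = 2973·9 = 26757
Σ NₕSₕ = 141824.
n_D = 800·26757/141824 = 150.931... → 151.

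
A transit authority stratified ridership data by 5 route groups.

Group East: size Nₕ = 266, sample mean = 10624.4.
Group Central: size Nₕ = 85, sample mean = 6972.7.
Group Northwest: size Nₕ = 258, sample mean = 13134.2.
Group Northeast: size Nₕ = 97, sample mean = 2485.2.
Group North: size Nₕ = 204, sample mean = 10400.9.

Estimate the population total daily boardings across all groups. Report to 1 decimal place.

East: 266·10624.4 = 2826090.4
Central: 85·6972.7 = 592679.5
Northwest: 258·13134.2 = 3388623.6
Northeast: 97·2485.2 = 241064.4
North: 204·10400.9 = 2121783.6
τ̂ = Σ Nₕx̄ₕ = 9170241.5.

9170241.5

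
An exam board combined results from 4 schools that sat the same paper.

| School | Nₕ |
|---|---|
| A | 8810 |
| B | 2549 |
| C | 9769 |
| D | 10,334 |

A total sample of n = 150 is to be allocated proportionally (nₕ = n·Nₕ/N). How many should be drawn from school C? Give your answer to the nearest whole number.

47

N = 8810 + 2549 + 9769 + 10334 = 31462.
n_C = 150·9769/31462 = 46.575... → 47.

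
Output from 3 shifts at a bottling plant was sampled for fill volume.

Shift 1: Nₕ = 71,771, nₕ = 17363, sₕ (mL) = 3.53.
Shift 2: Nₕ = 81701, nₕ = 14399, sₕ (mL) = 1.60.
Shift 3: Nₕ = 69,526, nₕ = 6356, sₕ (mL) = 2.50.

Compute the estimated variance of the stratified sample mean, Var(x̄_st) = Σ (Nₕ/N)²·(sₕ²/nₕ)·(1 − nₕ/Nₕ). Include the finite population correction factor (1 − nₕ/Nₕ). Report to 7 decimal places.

N = 222998. Term for each stratum: Wₕ²sₕ²/nₕ·(1−nₕ/Nₕ).
Var(x̄_st) = 0.0000563553 + 0.0000196590 + 0.0000868465 = 0.0001628607 → 0.0001629.

0.0001629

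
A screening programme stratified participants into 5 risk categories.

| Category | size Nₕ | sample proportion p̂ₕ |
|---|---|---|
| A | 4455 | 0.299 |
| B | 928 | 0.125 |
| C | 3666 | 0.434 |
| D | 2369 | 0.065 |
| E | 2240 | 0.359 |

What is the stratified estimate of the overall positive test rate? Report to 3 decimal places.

0.293

N = 4455 + 928 + 3666 + 2369 + 2240 = 13658.
Overall proportion = Σ (Nₕ/N)·p̂ₕ.
Σ Nₕp̂ₕ = 1332.045 + 116 + 1591.044 + 153.985 + 804.16 = 3997.234.
3997.234 / 13658 = 0.29267... → 0.293.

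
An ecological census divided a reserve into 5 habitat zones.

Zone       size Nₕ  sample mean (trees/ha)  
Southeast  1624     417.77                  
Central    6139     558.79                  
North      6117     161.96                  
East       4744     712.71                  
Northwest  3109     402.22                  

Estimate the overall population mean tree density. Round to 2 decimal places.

447.76

x̄_st = (Σ Nₕx̄ₕ) / (Σ Nₕ) = (1624·417.77 + 6139·558.79 + 6117·161.96 + 4744·712.71 + 3109·402.22) / 21733
= 9731177.83 / 21733 = 447.7604... → 447.76.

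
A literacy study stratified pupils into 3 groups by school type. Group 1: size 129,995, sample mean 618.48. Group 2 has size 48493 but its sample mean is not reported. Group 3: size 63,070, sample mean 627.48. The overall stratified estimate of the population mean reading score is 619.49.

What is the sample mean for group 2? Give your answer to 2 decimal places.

N = 129995 + 48493 + 63070 = 241558.
Overall total = μ·N = 619.49·241558 = 149642765.42.
Subtract the known strata: 129995·618.48 + 63070·627.48 = 119974471.2.
Remaining total for group 2: 149642765.42 − 119974471.2 = 29668294.22.
Divide by its size: 29668294.22 / 48493 = 611.8057... → 611.81.

611.81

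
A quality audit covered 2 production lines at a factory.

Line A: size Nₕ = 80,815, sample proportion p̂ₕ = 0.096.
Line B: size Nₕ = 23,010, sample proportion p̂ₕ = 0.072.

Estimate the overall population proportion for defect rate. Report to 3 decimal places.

0.091

Wₕ = Nₕ/N with N = 103825: 0.7784, 0.2216.
p̂_st = 0.7784·0.096 + 0.2216·0.072 ≈ 0.09068... → 0.091.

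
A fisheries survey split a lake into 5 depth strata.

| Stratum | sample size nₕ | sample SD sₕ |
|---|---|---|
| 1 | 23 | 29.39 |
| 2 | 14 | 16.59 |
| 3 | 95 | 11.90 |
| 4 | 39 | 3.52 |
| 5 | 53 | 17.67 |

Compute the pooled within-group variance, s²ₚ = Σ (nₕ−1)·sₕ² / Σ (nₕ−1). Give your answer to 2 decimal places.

Degrees of freedom: 22 + 13 + 94 + 38 + 52 = 219.
Σ(nₕ−1)sₕ² = 22·863.7721 + 13·275.2281 + 94·141.61 + 38·12.3904 + 52·312.2289 = 52599.0295.
s²ₚ = 52599.0295 / 219 = 240.1782... → 240.18.

240.18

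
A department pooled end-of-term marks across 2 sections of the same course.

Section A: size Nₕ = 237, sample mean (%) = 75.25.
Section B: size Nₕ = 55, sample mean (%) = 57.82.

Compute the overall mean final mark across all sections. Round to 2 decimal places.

71.97

x̄_st = (Σ Nₕx̄ₕ) / (Σ Nₕ) = (237·75.25 + 55·57.82) / 292
= 21014.35 / 292 = 71.9670... → 71.97.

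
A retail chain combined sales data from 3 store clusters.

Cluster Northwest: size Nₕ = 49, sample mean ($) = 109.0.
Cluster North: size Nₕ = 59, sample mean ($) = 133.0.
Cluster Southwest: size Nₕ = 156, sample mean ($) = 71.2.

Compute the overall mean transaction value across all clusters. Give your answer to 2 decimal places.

x̄_st = (Σ Nₕx̄ₕ) / (Σ Nₕ) = (49·109.0 + 59·133.0 + 156·71.2) / 264
= 24295.2 / 264 = 92.0273... → 92.03.

92.03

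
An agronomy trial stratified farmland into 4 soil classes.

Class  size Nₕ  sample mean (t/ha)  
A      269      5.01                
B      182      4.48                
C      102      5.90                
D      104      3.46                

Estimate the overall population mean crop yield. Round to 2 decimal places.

4.76

N = 657; weights Wₕ = Nₕ/N = (0.4094, 0.2770, 0.1553, 0.1583).
x̄_st = Σ Wₕ·x̄ₕ = 0.4094·5.01 + 0.2770·4.48 + 0.1553·5.90 + 0.1583·3.46 ≈ 4.7560...
→ 4.76.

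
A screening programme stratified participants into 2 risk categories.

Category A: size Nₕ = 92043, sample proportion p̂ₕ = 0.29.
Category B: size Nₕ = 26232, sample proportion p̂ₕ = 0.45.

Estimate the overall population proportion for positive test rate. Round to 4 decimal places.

0.3255

Wₕ = Nₕ/N with N = 118275: 0.7782, 0.2218.
p̂_st = 0.7782·0.29 + 0.2218·0.45 ≈ 0.325486... → 0.3255.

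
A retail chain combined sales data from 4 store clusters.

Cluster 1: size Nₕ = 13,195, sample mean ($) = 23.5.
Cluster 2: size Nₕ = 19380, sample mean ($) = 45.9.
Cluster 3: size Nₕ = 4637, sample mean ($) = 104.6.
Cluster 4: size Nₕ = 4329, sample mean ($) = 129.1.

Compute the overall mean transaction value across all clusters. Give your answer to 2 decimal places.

N = 13195 + 19380 + 4637 + 4329 = 41541.
Overall mean = Σ (Nₕ/N)·x̄ₕ — weight by population share, not a simple average.
Σ Nₕx̄ₕ = 13195·23.5 + 19380·45.9 + 4637·104.6 + 4329·129.1 = 310082.5 + 889542 + 485030.2 + 558873.9 = 2243528.6.
Divide by N: 2243528.6 / 41541 = 54.0076... → 54.01.

54.01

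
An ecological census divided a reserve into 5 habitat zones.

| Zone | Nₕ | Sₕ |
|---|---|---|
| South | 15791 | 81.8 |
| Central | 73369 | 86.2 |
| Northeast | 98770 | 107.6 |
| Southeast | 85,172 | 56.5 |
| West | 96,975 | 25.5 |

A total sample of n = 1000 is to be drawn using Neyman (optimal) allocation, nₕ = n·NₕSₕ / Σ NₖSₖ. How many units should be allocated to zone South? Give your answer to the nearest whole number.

51

Σ NₕSₕ = 15791·81.8 + 73369·86.2 + 98770·107.6 + 85172·56.5 + 96975·25.5 = 25528844.1.
Share for South: 1291703.8/25528844.1 = 0.05060.
n_South = 1000 × 0.05060 = 50.598... → 51.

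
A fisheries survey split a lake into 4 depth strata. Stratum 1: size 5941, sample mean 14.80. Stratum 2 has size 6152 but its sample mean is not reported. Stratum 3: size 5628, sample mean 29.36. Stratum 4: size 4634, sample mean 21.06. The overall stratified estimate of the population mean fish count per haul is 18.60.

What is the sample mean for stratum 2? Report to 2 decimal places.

Σ Nₕx̄ₕ = N·μ, so 6152·x̄_2 = 22355·18.60 − (5941·14.80 + 5628·29.36 + 4634·21.06).
= 415803 − 350756.92 = 65046.08.
x̄_2 = 65046.08 / 6152 = 10.5732... → 10.57.

10.57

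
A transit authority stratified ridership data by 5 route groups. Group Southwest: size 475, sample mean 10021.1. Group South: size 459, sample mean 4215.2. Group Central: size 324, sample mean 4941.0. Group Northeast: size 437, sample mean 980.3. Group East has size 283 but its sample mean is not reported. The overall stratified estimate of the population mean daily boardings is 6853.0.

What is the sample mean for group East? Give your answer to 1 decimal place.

17071.2

Σ Nₕx̄ₕ = N·μ, so 283·x̄_East = 1978·6853.0 − (475·10021.1 + 459·4215.2 + 324·4941.0 + 437·980.3).
= 13555234 − 8724074.4 = 4831159.6.
x̄_East = 4831159.6 / 283 = 17071.235... → 17071.2.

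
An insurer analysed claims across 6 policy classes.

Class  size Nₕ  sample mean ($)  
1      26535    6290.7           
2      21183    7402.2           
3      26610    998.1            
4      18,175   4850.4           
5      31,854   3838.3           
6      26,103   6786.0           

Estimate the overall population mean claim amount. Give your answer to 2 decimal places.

N = 150460; weights Wₕ = Nₕ/N = (0.1764, 0.1408, 0.1769, 0.1208, 0.2117, 0.1735).
x̄_st = Σ Wₕ·x̄ₕ = 0.1764·6290.7 + 0.1408·7402.2 + 0.1769·998.1 + 0.1208·4850.4 + 0.2117·3838.3 + 0.1735·6786.0 ≈ 4903.8957...
→ 4903.90.

4903.90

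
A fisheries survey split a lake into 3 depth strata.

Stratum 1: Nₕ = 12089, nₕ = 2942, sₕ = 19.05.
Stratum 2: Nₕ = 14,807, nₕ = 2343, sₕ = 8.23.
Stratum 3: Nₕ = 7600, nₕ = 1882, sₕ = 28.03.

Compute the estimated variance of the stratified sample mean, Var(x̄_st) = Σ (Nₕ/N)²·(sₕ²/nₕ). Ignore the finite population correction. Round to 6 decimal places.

N = 34496; Wₕ = Nₕ/N.
stratum 1: (12089/34496)²·19.05²/2942 = 0.015149230
stratum 2: (14807/34496)²·8.23²/2343 = 0.005326281
stratum 3: (7600/34496)²·28.03²/1882 = 0.020263585
Sum = 0.040739096 → 0.040739.

0.040739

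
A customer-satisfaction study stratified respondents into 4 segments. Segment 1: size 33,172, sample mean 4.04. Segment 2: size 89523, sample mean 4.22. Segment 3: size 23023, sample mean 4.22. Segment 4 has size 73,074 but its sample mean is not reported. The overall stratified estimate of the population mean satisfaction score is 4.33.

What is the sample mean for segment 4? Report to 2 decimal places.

Σ Nₕx̄ₕ = N·μ, so 73074·x̄_4 = 218792·4.33 − (33172·4.04 + 89523·4.22 + 23023·4.22).
= 947369.36 − 608959 = 338410.36.
x̄_4 = 338410.36 / 73074 = 4.6311... → 4.63.

4.63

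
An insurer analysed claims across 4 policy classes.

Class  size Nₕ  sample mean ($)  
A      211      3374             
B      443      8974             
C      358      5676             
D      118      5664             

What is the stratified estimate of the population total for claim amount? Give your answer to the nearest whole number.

7387756

A: 211·3374 = 711914
B: 443·8974 = 3975482
C: 358·5676 = 2032008
D: 118·5664 = 668352
τ̂ = Σ Nₕx̄ₕ = 7387756.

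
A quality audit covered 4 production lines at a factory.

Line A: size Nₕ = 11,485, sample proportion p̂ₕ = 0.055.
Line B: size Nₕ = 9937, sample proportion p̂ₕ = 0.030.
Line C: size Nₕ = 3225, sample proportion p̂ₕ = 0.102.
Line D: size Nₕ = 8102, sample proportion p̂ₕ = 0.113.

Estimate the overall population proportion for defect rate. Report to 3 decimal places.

0.066

N = 11485 + 9937 + 3225 + 8102 = 32749.
Overall proportion = Σ (Nₕ/N)·p̂ₕ.
Σ Nₕp̂ₕ = 631.675 + 298.11 + 328.95 + 915.526 = 2174.261.
2174.261 / 32749 = 0.06639... → 0.066.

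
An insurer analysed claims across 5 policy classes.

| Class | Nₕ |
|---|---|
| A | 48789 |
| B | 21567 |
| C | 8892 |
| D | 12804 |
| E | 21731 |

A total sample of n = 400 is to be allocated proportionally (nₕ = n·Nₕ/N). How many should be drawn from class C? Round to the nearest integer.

31

Share of class C = 8892/113783 = 0.07815.
Allocate 400 × 0.07815 = 31.260... → 31.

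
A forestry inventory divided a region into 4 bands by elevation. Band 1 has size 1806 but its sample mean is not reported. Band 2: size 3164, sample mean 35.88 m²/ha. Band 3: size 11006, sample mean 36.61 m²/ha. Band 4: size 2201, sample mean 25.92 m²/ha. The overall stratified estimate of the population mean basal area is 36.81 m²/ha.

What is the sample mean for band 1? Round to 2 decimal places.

N = 1806 + 3164 + 11006 + 2201 = 18177.
Overall total = μ·N = 36.81·18177 = 669095.37.
Subtract the known strata: 3164·35.88 + 11006·36.61 + 2201·25.92 = 573503.9.
Remaining total for band 1: 669095.37 − 573503.9 = 95591.47.
Divide by its size: 95591.47 / 1806 = 52.9299... → 52.93.

52.93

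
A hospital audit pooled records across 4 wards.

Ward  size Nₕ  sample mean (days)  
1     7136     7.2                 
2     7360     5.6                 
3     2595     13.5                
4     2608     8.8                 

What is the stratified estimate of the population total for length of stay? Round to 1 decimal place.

150578.1

Population total = Σ Nₕ·x̄ₕ (each stratum's size times its mean).
7136·7.2 + 7360·5.6 + 2595·13.5 + 2608·8.8 = 51379.2 + 41216 + 35032.5 + 22950.4 = 150578.1.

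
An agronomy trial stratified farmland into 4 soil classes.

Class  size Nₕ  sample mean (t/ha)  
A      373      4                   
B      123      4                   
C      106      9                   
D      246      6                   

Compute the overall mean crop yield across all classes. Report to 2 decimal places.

N = 848; weights Wₕ = Nₕ/N = (0.4399, 0.1450, 0.1250, 0.2901).
x̄_st = Σ Wₕ·x̄ₕ = 0.4399·4 + 0.1450·4 + 0.1250·9 + 0.2901·6 ≈ 5.2052...
→ 5.21.

5.21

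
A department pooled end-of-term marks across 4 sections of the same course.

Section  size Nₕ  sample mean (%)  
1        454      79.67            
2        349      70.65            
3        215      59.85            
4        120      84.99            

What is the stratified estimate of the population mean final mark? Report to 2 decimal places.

73.72

N = 454 + 349 + 215 + 120 = 1138.
Weight each subgroup mean by Nₕ/N and sum.
Σ Nₕx̄ₕ = 454·79.67 + 349·70.65 + 215·59.85 + 120·84.99 = 36170.18 + 24656.85 + 12867.75 + 10198.8 = 83893.58.
Divide by N: 83893.58 / 1138 = 73.7202... → 73.72.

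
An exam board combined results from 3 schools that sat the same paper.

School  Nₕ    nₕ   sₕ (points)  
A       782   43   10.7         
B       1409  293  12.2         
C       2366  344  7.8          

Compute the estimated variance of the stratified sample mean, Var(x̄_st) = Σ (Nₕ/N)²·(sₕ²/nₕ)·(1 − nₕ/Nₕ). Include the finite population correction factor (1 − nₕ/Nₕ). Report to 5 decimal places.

N = 4557. Term for each stratum: Wₕ²sₕ²/nₕ·(1−nₕ/Nₕ).
Var(x̄_st) = 0.07409557 + 0.03846530 + 0.04074446 = 0.15330534 → 0.15331.

0.15331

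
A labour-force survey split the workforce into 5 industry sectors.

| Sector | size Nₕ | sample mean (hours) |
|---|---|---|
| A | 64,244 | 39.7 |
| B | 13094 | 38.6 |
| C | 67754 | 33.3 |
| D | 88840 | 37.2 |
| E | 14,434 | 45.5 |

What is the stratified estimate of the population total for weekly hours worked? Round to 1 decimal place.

9273718.4

Population total = Σ Nₕ·x̄ₕ (each stratum's size times its mean).
64244·39.7 + 13094·38.6 + 67754·33.3 + 88840·37.2 + 14434·45.5 = 2550486.8 + 505428.4 + 2256208.2 + 3304848 + 656747 = 9273718.4.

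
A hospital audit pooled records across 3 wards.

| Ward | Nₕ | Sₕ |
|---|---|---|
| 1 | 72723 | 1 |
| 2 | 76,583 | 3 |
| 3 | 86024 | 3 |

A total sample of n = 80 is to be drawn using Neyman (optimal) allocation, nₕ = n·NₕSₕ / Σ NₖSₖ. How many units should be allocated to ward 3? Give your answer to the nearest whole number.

Σ NₕSₕ = 72723·1 + 76583·3 + 86024·3 = 560544.
Share for 3: 258072/560544 = 0.46040.
n_3 = 80 × 0.46040 = 36.832... → 37.

37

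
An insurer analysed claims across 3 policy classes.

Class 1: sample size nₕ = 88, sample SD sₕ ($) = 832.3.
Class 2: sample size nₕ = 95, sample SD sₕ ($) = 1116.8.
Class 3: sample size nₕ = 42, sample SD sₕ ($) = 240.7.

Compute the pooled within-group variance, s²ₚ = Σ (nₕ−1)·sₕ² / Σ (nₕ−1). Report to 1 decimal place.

810284.2

1: (88−1)·832.3² = 87·692723.29 = 60266926.23
2: (95−1)·1116.8² = 94·1247242.24 = 117240770.56
3: (42−1)·240.7² = 41·57936.49 = 2375396.09
Numerator = 179883092.88; denominator = Σ(nₕ−1) = 222.
s²ₚ = 179883092.88/222 = 810284.202... → 810284.2.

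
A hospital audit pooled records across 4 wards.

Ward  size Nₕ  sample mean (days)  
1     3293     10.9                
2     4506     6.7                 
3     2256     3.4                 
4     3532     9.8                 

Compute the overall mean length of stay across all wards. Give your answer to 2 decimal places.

7.98

N = 3293 + 4506 + 2256 + 3532 = 13587.
Overall mean = Σ (Nₕ/N)·x̄ₕ — weight by population share, not a simple average.
Σ Nₕx̄ₕ = 3293·10.9 + 4506·6.7 + 2256·3.4 + 3532·9.8 = 35893.7 + 30190.2 + 7670.4 + 34613.6 = 108367.9.
Divide by N: 108367.9 / 13587 = 7.9759... → 7.98.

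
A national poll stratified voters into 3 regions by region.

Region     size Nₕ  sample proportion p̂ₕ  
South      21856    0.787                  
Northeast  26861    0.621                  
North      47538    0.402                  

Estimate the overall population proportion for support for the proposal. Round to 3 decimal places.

Wₕ = Nₕ/N with N = 96255: 0.2271, 0.2791, 0.4939.
p̂_st = 0.2271·0.787 + 0.2791·0.621 + 0.4939·0.402 ≈ 0.55053... → 0.551.

0.551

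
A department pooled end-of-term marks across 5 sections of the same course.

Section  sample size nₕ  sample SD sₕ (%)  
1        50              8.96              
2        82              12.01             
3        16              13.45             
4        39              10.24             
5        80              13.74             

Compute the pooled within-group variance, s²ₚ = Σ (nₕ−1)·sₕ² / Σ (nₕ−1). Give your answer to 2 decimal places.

142.10

Degrees of freedom: 49 + 81 + 15 + 38 + 79 = 262.
Σ(nₕ−1)sₕ² = 49·80.2816 + 81·144.2401 + 15·180.9025 + 38·104.8576 + 79·188.7876 = 37229.5932.
s²ₚ = 37229.5932 / 262 = 142.0977... → 142.10.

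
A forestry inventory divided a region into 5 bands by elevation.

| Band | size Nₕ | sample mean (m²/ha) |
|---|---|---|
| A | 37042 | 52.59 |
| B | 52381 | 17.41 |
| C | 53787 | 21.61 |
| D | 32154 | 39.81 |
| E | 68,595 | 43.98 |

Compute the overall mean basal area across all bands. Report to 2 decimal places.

34.10

N = 37042 + 52381 + 53787 + 32154 + 68595 = 243959.
Overall mean = Σ (Nₕ/N)·x̄ₕ — weight by population share, not a simple average.
Σ Nₕx̄ₕ = 37042·52.59 + 52381·17.41 + 53787·21.61 + 32154·39.81 + 68595·43.98 = 1948038.78 + 911953.21 + 1162337.07 + 1280050.74 + 3016808.1 = 8319187.9.
Divide by N: 8319187.9 / 243959 = 34.1008... → 34.10.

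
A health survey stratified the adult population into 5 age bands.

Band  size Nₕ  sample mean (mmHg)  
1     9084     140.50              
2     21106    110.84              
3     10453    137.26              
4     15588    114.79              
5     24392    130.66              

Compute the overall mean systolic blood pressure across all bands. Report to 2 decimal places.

N = 80623; weights Wₕ = Nₕ/N = (0.1127, 0.2618, 0.1297, 0.1933, 0.3025).
x̄_st = Σ Wₕ·x̄ₕ = 0.1127·140.50 + 0.2618·110.84 + 0.1297·137.26 + 0.1933·114.79 + 0.3025·130.66 ≈ 124.3674...
→ 124.37.

124.37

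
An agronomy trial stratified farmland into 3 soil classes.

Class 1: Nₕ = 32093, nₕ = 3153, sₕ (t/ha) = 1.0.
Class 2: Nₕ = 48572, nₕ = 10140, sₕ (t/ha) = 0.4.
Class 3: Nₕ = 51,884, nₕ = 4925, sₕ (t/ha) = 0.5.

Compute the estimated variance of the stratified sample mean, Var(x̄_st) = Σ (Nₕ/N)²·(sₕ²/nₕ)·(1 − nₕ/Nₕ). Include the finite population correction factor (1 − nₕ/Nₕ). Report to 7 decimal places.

N = 132549; Wₕ = Nₕ/N.
class 1: (32093/132549)²·1.0²/3153·(1 − 3153/32093) = 0.0000167661
class 2: (48572/132549)²·0.4²/10140·(1 − 10140/48572) = 0.0000016765
class 3: (51884/132549)²·0.5²/4925·(1 − 4925/51884) = 0.0000070394
Sum = 0.0000254820 → 0.0000255.

0.0000255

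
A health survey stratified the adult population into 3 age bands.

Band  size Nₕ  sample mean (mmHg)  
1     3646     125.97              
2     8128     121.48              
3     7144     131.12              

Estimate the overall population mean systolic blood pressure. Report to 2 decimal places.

125.99

x̄_st = (Σ Nₕx̄ₕ) / (Σ Nₕ) = (3646·125.97 + 8128·121.48 + 7144·131.12) / 18918
= 2383397.34 / 18918 = 125.9857... → 125.99.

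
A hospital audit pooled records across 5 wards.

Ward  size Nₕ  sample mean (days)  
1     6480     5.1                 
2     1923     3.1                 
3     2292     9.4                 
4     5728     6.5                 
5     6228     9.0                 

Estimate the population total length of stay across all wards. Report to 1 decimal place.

1: 6480·5.1 = 33048
2: 1923·3.1 = 5961.3
3: 2292·9.4 = 21544.8
4: 5728·6.5 = 37232
5: 6228·9.0 = 56052
τ̂ = Σ Nₕx̄ₕ = 153838.1.

153838.1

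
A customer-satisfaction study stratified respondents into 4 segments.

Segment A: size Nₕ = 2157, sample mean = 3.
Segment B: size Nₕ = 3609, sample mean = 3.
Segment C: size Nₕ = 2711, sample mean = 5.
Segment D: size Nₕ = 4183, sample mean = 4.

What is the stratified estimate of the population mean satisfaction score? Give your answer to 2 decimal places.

x̄_st = (Σ Nₕx̄ₕ) / (Σ Nₕ) = (2157·3 + 3609·3 + 2711·5 + 4183·4) / 12660
= 47585 / 12660 = 3.7587... → 3.76.

3.76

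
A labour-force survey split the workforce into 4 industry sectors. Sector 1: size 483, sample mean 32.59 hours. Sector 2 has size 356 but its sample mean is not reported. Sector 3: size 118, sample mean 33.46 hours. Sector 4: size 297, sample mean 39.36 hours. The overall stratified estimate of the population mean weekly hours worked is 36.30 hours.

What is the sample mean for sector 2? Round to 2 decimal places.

39.72

N = 483 + 356 + 118 + 297 = 1254.
Overall total = μ·N = 36.30·1254 = 45520.2.
Subtract the known strata: 483·32.59 + 118·33.46 + 297·39.36 = 31379.17.
Remaining total for sector 2: 45520.2 − 31379.17 = 14141.03.
Divide by its size: 14141.03 / 356 = 39.7220... → 39.72.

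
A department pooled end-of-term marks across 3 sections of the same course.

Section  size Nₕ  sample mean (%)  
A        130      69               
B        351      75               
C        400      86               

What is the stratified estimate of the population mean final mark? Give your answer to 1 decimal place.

79.1

N = 881; weights Wₕ = Nₕ/N = (0.1476, 0.3984, 0.4540).
x̄_st = Σ Wₕ·x̄ₕ = 0.1476·69 + 0.3984·75 + 0.4540·86 ≈ 79.109...
→ 79.1.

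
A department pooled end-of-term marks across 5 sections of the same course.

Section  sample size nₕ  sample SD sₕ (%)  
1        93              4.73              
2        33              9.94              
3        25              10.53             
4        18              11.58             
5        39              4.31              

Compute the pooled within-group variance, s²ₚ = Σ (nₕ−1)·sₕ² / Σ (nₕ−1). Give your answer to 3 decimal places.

Degrees of freedom: 92 + 32 + 24 + 17 + 38 = 203.
Σ(nₕ−1)sₕ² = 92·22.3729 + 32·98.8036 + 24·110.8809 + 17·134.0964 + 38·18.5761 = 10866.6942.
s²ₚ = 10866.6942 / 203 = 53.53051... → 53.531.

53.531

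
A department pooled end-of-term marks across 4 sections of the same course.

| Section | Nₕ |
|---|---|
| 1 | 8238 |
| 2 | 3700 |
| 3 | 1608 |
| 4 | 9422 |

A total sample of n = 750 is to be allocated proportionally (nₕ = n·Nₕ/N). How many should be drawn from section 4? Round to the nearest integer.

Share of section 4 = 9422/22968 = 0.41022.
Allocate 750 × 0.41022 = 307.667... → 308.

308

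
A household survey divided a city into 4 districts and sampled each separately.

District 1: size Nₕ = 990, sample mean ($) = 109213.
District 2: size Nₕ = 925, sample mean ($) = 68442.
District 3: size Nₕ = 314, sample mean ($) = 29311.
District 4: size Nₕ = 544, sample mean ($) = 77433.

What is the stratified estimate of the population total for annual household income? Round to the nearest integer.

Estimate total by summing Nₕ·x̄ₕ over strata.
990·109213 + 925·68442 + 314·29311 + 544·77433 = 108120870 + 63308850 + 9203654 + 42123552 = 222756926.

222756926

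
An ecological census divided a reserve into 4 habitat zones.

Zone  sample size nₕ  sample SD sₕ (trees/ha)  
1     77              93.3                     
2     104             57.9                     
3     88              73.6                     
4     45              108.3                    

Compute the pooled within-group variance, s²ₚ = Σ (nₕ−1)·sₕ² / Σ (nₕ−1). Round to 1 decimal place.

6433.0

Degrees of freedom: 76 + 103 + 87 + 44 = 310.
Σ(nₕ−1)sₕ² = 76·8704.89 + 103·3352.41 + 87·5416.96 + 44·11728.89 = 1994216.55.
s²ₚ = 1994216.55 / 310 = 6432.957... → 6433.0.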